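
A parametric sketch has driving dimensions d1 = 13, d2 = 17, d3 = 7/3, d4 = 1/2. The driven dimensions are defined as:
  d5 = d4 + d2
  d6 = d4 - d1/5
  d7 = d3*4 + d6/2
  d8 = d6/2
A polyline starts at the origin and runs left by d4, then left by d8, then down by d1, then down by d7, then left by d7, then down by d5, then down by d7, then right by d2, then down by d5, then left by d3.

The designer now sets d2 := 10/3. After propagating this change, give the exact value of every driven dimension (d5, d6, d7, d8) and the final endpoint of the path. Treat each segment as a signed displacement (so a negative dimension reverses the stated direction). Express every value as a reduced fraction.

d5 = 23/6
d6 = -21/10
d7 = 497/60
d8 = -21/20
endpoint = (-101/15, -1117/30)

Apply edit: d2 := 10/3
  d5 = d4 + d2 = 23/6
  d6 = d4 - d1/5 = -21/10
  d7 = d3*4 + d6/2 = 497/60
  d8 = d6/2 = -21/20
Walk from origin (0, 0):
  seg 1: left by d4 = 1/2 → (-1/2, 0)
  seg 2: left by d8 = -21/20 → (11/20, 0)
  seg 3: down by d1 = 13 → (11/20, -13)
  seg 4: down by d7 = 497/60 → (11/20, -1277/60)
  seg 5: left by d7 = 497/60 → (-116/15, -1277/60)
  seg 6: down by d5 = 23/6 → (-116/15, -1507/60)
  seg 7: down by d7 = 497/60 → (-116/15, -167/5)
  seg 8: right by d2 = 10/3 → (-22/5, -167/5)
  seg 9: down by d5 = 23/6 → (-22/5, -1117/30)
  seg 10: left by d3 = 7/3 → (-101/15, -1117/30)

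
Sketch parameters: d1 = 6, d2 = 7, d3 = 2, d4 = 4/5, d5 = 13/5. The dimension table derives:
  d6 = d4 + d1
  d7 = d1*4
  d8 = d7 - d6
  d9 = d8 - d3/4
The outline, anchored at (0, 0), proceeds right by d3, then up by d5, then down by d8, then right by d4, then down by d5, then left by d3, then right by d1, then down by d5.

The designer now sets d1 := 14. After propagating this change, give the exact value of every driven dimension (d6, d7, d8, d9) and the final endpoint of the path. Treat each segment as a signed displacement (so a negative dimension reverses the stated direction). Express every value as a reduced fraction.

Apply edit: d1 := 14
  d6 = d4 + d1 = 74/5
  d7 = d1*4 = 56
  d8 = d7 - d6 = 206/5
  d9 = d8 - d3/4 = 407/10
Walk from origin (0, 0):
  seg 1: right by d3 = 2 → (2, 0)
  seg 2: up by d5 = 13/5 → (2, 13/5)
  seg 3: down by d8 = 206/5 → (2, -193/5)
  seg 4: right by d4 = 4/5 → (14/5, -193/5)
  seg 5: down by d5 = 13/5 → (14/5, -206/5)
  seg 6: left by d3 = 2 → (4/5, -206/5)
  seg 7: right by d1 = 14 → (74/5, -206/5)
  seg 8: down by d5 = 13/5 → (74/5, -219/5)

d6 = 74/5
d7 = 56
d8 = 206/5
d9 = 407/10
endpoint = (74/5, -219/5)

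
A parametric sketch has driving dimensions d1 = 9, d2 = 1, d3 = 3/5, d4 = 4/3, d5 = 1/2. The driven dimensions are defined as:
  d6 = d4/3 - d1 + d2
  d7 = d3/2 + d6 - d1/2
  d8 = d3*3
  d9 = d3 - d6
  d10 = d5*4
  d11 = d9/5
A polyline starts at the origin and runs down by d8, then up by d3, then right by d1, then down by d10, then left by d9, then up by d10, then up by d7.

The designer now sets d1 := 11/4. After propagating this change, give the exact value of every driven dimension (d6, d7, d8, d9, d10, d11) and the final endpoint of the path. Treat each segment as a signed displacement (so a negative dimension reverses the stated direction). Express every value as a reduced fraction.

Apply edit: d1 := 11/4
  d6 = d4/3 - d1 + d2 = -47/36
  d7 = d3/2 + d6 - d1/2 = -857/360
  d8 = d3*3 = 9/5
  d9 = d3 - d6 = 343/180
  d10 = d5*4 = 2
  d11 = d9/5 = 343/900
Walk from origin (0, 0):
  seg 1: down by d8 = 9/5 → (0, -9/5)
  seg 2: up by d3 = 3/5 → (0, -6/5)
  seg 3: right by d1 = 11/4 → (11/4, -6/5)
  seg 4: down by d10 = 2 → (11/4, -16/5)
  seg 5: left by d9 = 343/180 → (38/45, -16/5)
  seg 6: up by d10 = 2 → (38/45, -6/5)
  seg 7: up by d7 = -857/360 → (38/45, -1289/360)

d6 = -47/36
d7 = -857/360
d8 = 9/5
d9 = 343/180
d10 = 2
d11 = 343/900
endpoint = (38/45, -1289/360)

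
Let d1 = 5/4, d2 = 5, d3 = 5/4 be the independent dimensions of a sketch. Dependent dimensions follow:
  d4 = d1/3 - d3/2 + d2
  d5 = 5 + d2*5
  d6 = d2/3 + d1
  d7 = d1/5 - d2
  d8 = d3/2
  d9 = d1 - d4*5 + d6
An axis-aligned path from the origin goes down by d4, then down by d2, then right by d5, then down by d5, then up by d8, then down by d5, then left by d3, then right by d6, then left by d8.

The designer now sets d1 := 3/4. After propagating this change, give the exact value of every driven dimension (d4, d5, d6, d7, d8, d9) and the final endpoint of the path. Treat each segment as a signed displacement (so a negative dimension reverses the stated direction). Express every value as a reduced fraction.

Apply edit: d1 := 3/4
  d4 = d1/3 - d3/2 + d2 = 37/8
  d5 = 5 + d2*5 = 30
  d6 = d2/3 + d1 = 29/12
  d7 = d1/5 - d2 = -97/20
  d8 = d3/2 = 5/8
  d9 = d1 - d4*5 + d6 = -479/24
Walk from origin (0, 0):
  seg 1: down by d4 = 37/8 → (0, -37/8)
  seg 2: down by d2 = 5 → (0, -77/8)
  seg 3: right by d5 = 30 → (30, -77/8)
  seg 4: down by d5 = 30 → (30, -317/8)
  seg 5: up by d8 = 5/8 → (30, -39)
  seg 6: down by d5 = 30 → (30, -69)
  seg 7: left by d3 = 5/4 → (115/4, -69)
  seg 8: right by d6 = 29/12 → (187/6, -69)
  seg 9: left by d8 = 5/8 → (733/24, -69)

d4 = 37/8
d5 = 30
d6 = 29/12
d7 = -97/20
d8 = 5/8
d9 = -479/24
endpoint = (733/24, -69)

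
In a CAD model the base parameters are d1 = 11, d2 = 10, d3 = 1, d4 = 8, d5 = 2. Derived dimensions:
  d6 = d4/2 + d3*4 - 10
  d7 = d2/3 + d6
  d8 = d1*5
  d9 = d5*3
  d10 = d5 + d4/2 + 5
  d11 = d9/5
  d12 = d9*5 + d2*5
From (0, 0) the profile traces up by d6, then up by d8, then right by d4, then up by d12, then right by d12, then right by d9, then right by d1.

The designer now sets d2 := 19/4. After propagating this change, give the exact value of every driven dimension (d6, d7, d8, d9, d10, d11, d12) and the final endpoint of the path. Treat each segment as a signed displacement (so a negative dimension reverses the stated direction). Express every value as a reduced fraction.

d6 = -2
d7 = -5/12
d8 = 55
d9 = 6
d10 = 11
d11 = 6/5
d12 = 215/4
endpoint = (315/4, 427/4)

Apply edit: d2 := 19/4
  d6 = d4/2 + d3*4 - 10 = -2
  d7 = d2/3 + d6 = -5/12
  d8 = d1*5 = 55
  d9 = d5*3 = 6
  d10 = d5 + d4/2 + 5 = 11
  d11 = d9/5 = 6/5
  d12 = d9*5 + d2*5 = 215/4
Walk from origin (0, 0):
  seg 1: up by d6 = -2 → (0, -2)
  seg 2: up by d8 = 55 → (0, 53)
  seg 3: right by d4 = 8 → (8, 53)
  seg 4: up by d12 = 215/4 → (8, 427/4)
  seg 5: right by d12 = 215/4 → (247/4, 427/4)
  seg 6: right by d9 = 6 → (271/4, 427/4)
  seg 7: right by d1 = 11 → (315/4, 427/4)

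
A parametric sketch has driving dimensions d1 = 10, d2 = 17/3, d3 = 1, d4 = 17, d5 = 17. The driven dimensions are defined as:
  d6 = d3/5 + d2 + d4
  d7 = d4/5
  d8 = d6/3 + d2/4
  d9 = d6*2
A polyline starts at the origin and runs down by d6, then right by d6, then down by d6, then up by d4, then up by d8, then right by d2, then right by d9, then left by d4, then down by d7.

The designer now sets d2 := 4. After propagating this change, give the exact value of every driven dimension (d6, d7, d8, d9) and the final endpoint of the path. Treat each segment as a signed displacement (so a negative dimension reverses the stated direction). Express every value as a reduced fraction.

Apply edit: d2 := 4
  d6 = d3/5 + d2 + d4 = 106/5
  d7 = d4/5 = 17/5
  d8 = d6/3 + d2/4 = 121/15
  d9 = d6*2 = 212/5
Walk from origin (0, 0):
  seg 1: down by d6 = 106/5 → (0, -106/5)
  seg 2: right by d6 = 106/5 → (106/5, -106/5)
  seg 3: down by d6 = 106/5 → (106/5, -212/5)
  seg 4: up by d4 = 17 → (106/5, -127/5)
  seg 5: up by d8 = 121/15 → (106/5, -52/3)
  seg 6: right by d2 = 4 → (126/5, -52/3)
  seg 7: right by d9 = 212/5 → (338/5, -52/3)
  seg 8: left by d4 = 17 → (253/5, -52/3)
  seg 9: down by d7 = 17/5 → (253/5, -311/15)

d6 = 106/5
d7 = 17/5
d8 = 121/15
d9 = 212/5
endpoint = (253/5, -311/15)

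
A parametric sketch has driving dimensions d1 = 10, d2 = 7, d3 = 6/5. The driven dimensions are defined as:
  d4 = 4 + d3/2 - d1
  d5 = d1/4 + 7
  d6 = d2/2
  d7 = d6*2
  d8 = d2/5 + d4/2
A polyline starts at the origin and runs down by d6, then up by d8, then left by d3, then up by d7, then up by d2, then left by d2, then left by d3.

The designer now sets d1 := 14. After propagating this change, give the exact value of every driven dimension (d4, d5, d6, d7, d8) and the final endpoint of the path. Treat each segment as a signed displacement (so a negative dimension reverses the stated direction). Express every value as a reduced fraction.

Apply edit: d1 := 14
  d4 = 4 + d3/2 - d1 = -47/5
  d5 = d1/4 + 7 = 21/2
  d6 = d2/2 = 7/2
  d7 = d6*2 = 7
  d8 = d2/5 + d4/2 = -33/10
Walk from origin (0, 0):
  seg 1: down by d6 = 7/2 → (0, -7/2)
  seg 2: up by d8 = -33/10 → (0, -34/5)
  seg 3: left by d3 = 6/5 → (-6/5, -34/5)
  seg 4: up by d7 = 7 → (-6/5, 1/5)
  seg 5: up by d2 = 7 → (-6/5, 36/5)
  seg 6: left by d2 = 7 → (-41/5, 36/5)
  seg 7: left by d3 = 6/5 → (-47/5, 36/5)

d4 = -47/5
d5 = 21/2
d6 = 7/2
d7 = 7
d8 = -33/10
endpoint = (-47/5, 36/5)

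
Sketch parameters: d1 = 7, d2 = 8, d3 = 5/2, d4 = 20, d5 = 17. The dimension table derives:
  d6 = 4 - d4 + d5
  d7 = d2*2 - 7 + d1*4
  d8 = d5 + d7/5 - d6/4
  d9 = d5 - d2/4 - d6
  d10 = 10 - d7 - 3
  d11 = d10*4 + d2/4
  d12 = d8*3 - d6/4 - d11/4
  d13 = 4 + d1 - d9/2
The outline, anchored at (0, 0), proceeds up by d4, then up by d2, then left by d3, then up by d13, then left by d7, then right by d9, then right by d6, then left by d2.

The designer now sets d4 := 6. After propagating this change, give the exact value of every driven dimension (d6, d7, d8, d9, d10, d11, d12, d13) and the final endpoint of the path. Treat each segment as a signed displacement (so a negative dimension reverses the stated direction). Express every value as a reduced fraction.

d6 = 15
d7 = 37
d8 = 413/20
d9 = 0
d10 = -30
d11 = -118
d12 = 877/10
d13 = 11
endpoint = (-65/2, 25)

Apply edit: d4 := 6
  d6 = 4 - d4 + d5 = 15
  d7 = d2*2 - 7 + d1*4 = 37
  d8 = d5 + d7/5 - d6/4 = 413/20
  d9 = d5 - d2/4 - d6 = 0
  d10 = 10 - d7 - 3 = -30
  d11 = d10*4 + d2/4 = -118
  d12 = d8*3 - d6/4 - d11/4 = 877/10
  d13 = 4 + d1 - d9/2 = 11
Walk from origin (0, 0):
  seg 1: up by d4 = 6 → (0, 6)
  seg 2: up by d2 = 8 → (0, 14)
  seg 3: left by d3 = 5/2 → (-5/2, 14)
  seg 4: up by d13 = 11 → (-5/2, 25)
  seg 5: left by d7 = 37 → (-79/2, 25)
  seg 6: right by d9 = 0 → (-79/2, 25)
  seg 7: right by d6 = 15 → (-49/2, 25)
  seg 8: left by d2 = 8 → (-65/2, 25)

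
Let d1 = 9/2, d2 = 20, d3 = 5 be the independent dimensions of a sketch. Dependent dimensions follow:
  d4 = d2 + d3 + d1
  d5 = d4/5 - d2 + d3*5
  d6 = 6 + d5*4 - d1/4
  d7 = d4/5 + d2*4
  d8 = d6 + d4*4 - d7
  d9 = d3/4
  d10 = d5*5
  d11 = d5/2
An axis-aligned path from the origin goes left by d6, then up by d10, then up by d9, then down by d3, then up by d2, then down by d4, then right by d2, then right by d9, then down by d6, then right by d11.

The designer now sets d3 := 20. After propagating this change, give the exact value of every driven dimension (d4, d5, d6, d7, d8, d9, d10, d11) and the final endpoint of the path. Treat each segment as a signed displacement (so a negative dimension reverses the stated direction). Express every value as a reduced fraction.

Apply edit: d3 := 20
  d4 = d2 + d3 + d1 = 89/2
  d5 = d4/5 - d2 + d3*5 = 889/10
  d6 = 6 + d5*4 - d1/4 = 14419/40
  d7 = d4/5 + d2*4 = 889/10
  d8 = d6 + d4*4 - d7 = 17983/40
  d9 = d3/4 = 5
  d10 = d5*5 = 889/2
  d11 = d5/2 = 889/20
Walk from origin (0, 0):
  seg 1: left by d6 = 14419/40 → (-14419/40, 0)
  seg 2: up by d10 = 889/2 → (-14419/40, 889/2)
  seg 3: up by d9 = 5 → (-14419/40, 899/2)
  seg 4: down by d3 = 20 → (-14419/40, 859/2)
  seg 5: up by d2 = 20 → (-14419/40, 899/2)
  seg 6: down by d4 = 89/2 → (-14419/40, 405)
  seg 7: right by d2 = 20 → (-13619/40, 405)
  seg 8: right by d9 = 5 → (-13419/40, 405)
  seg 9: down by d6 = 14419/40 → (-13419/40, 1781/40)
  seg 10: right by d11 = 889/20 → (-11641/40, 1781/40)

d4 = 89/2
d5 = 889/10
d6 = 14419/40
d7 = 889/10
d8 = 17983/40
d9 = 5
d10 = 889/2
d11 = 889/20
endpoint = (-11641/40, 1781/40)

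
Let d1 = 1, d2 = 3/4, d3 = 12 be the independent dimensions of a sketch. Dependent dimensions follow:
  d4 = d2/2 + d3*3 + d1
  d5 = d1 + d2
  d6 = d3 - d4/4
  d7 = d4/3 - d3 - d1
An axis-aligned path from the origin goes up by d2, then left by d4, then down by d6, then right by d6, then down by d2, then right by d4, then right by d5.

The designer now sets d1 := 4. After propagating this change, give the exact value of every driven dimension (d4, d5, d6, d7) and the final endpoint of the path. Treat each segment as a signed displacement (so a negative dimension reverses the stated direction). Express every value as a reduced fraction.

Apply edit: d1 := 4
  d4 = d2/2 + d3*3 + d1 = 323/8
  d5 = d1 + d2 = 19/4
  d6 = d3 - d4/4 = 61/32
  d7 = d4/3 - d3 - d1 = -61/24
Walk from origin (0, 0):
  seg 1: up by d2 = 3/4 → (0, 3/4)
  seg 2: left by d4 = 323/8 → (-323/8, 3/4)
  seg 3: down by d6 = 61/32 → (-323/8, -37/32)
  seg 4: right by d6 = 61/32 → (-1231/32, -37/32)
  seg 5: down by d2 = 3/4 → (-1231/32, -61/32)
  seg 6: right by d4 = 323/8 → (61/32, -61/32)
  seg 7: right by d5 = 19/4 → (213/32, -61/32)

d4 = 323/8
d5 = 19/4
d6 = 61/32
d7 = -61/24
endpoint = (213/32, -61/32)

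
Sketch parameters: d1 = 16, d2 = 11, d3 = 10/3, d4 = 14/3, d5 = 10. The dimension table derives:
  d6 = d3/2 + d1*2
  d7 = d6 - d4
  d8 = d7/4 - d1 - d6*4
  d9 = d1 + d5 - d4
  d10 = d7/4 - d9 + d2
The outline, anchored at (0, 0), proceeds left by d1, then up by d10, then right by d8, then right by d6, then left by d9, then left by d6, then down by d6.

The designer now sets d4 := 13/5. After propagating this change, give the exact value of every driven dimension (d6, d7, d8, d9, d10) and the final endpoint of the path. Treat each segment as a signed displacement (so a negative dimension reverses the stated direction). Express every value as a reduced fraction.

Apply edit: d4 := 13/5
  d6 = d3/2 + d1*2 = 101/3
  d7 = d6 - d4 = 466/15
  d8 = d7/4 - d1 - d6*4 = -1429/10
  d9 = d1 + d5 - d4 = 117/5
  d10 = d7/4 - d9 + d2 = -139/30
Walk from origin (0, 0):
  seg 1: left by d1 = 16 → (-16, 0)
  seg 2: up by d10 = -139/30 → (-16, -139/30)
  seg 3: right by d8 = -1429/10 → (-1589/10, -139/30)
  seg 4: right by d6 = 101/3 → (-3757/30, -139/30)
  seg 5: left by d9 = 117/5 → (-4459/30, -139/30)
  seg 6: left by d6 = 101/3 → (-1823/10, -139/30)
  seg 7: down by d6 = 101/3 → (-1823/10, -383/10)

d6 = 101/3
d7 = 466/15
d8 = -1429/10
d9 = 117/5
d10 = -139/30
endpoint = (-1823/10, -383/10)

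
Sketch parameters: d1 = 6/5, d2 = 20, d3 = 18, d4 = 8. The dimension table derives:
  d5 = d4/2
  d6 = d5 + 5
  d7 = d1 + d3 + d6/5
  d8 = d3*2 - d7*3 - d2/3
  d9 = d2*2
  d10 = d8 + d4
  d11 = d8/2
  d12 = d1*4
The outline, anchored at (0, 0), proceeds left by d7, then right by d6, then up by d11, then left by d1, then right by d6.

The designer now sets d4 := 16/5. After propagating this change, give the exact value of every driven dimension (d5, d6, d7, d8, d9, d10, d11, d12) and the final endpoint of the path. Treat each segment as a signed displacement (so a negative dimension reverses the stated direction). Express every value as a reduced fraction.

Apply edit: d4 := 16/5
  d5 = d4/2 = 8/5
  d6 = d5 + 5 = 33/5
  d7 = d1 + d3 + d6/5 = 513/25
  d8 = d3*2 - d7*3 - d2/3 = -2417/75
  d9 = d2*2 = 40
  d10 = d8 + d4 = -2177/75
  d11 = d8/2 = -2417/150
  d12 = d1*4 = 24/5
Walk from origin (0, 0):
  seg 1: left by d7 = 513/25 → (-513/25, 0)
  seg 2: right by d6 = 33/5 → (-348/25, 0)
  seg 3: up by d11 = -2417/150 → (-348/25, -2417/150)
  seg 4: left by d1 = 6/5 → (-378/25, -2417/150)
  seg 5: right by d6 = 33/5 → (-213/25, -2417/150)

d5 = 8/5
d6 = 33/5
d7 = 513/25
d8 = -2417/75
d9 = 40
d10 = -2177/75
d11 = -2417/150
d12 = 24/5
endpoint = (-213/25, -2417/150)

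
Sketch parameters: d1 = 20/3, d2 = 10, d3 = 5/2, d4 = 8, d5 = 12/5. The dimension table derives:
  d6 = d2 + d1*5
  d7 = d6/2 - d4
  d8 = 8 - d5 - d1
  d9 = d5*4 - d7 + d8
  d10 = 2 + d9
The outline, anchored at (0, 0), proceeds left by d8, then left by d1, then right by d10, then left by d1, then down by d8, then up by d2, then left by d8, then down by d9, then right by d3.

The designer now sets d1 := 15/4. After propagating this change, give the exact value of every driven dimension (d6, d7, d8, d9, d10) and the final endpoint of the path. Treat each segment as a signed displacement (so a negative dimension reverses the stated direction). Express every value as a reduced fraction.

d6 = 115/4
d7 = 51/8
d8 = 37/20
d9 = 203/40
d10 = 283/40
endpoint = (-13/8, 123/40)

Apply edit: d1 := 15/4
  d6 = d2 + d1*5 = 115/4
  d7 = d6/2 - d4 = 51/8
  d8 = 8 - d5 - d1 = 37/20
  d9 = d5*4 - d7 + d8 = 203/40
  d10 = 2 + d9 = 283/40
Walk from origin (0, 0):
  seg 1: left by d8 = 37/20 → (-37/20, 0)
  seg 2: left by d1 = 15/4 → (-28/5, 0)
  seg 3: right by d10 = 283/40 → (59/40, 0)
  seg 4: left by d1 = 15/4 → (-91/40, 0)
  seg 5: down by d8 = 37/20 → (-91/40, -37/20)
  seg 6: up by d2 = 10 → (-91/40, 163/20)
  seg 7: left by d8 = 37/20 → (-33/8, 163/20)
  seg 8: down by d9 = 203/40 → (-33/8, 123/40)
  seg 9: right by d3 = 5/2 → (-13/8, 123/40)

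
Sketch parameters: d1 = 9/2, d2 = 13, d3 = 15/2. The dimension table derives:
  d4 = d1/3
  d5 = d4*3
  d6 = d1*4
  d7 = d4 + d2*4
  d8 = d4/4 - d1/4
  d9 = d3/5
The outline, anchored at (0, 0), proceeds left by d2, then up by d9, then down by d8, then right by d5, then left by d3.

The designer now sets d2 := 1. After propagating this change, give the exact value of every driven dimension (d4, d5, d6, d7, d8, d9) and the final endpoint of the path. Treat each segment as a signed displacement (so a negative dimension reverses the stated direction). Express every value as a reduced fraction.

Apply edit: d2 := 1
  d4 = d1/3 = 3/2
  d5 = d4*3 = 9/2
  d6 = d1*4 = 18
  d7 = d4 + d2*4 = 11/2
  d8 = d4/4 - d1/4 = -3/4
  d9 = d3/5 = 3/2
Walk from origin (0, 0):
  seg 1: left by d2 = 1 → (-1, 0)
  seg 2: up by d9 = 3/2 → (-1, 3/2)
  seg 3: down by d8 = -3/4 → (-1, 9/4)
  seg 4: right by d5 = 9/2 → (7/2, 9/4)
  seg 5: left by d3 = 15/2 → (-4, 9/4)

d4 = 3/2
d5 = 9/2
d6 = 18
d7 = 11/2
d8 = -3/4
d9 = 3/2
endpoint = (-4, 9/4)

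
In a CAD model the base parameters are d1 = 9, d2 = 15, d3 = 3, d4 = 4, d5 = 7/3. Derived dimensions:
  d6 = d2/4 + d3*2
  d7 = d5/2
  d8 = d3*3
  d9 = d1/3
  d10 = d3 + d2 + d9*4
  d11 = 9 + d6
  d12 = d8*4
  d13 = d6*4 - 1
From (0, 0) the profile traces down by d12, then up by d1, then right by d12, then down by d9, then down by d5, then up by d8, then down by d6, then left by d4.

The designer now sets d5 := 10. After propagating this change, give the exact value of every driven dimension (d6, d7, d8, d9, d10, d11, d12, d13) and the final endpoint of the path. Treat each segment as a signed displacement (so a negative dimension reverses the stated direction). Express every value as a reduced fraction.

d6 = 39/4
d7 = 5
d8 = 9
d9 = 3
d10 = 30
d11 = 75/4
d12 = 36
d13 = 38
endpoint = (32, -163/4)

Apply edit: d5 := 10
  d6 = d2/4 + d3*2 = 39/4
  d7 = d5/2 = 5
  d8 = d3*3 = 9
  d9 = d1/3 = 3
  d10 = d3 + d2 + d9*4 = 30
  d11 = 9 + d6 = 75/4
  d12 = d8*4 = 36
  d13 = d6*4 - 1 = 38
Walk from origin (0, 0):
  seg 1: down by d12 = 36 → (0, -36)
  seg 2: up by d1 = 9 → (0, -27)
  seg 3: right by d12 = 36 → (36, -27)
  seg 4: down by d9 = 3 → (36, -30)
  seg 5: down by d5 = 10 → (36, -40)
  seg 6: up by d8 = 9 → (36, -31)
  seg 7: down by d6 = 39/4 → (36, -163/4)
  seg 8: left by d4 = 4 → (32, -163/4)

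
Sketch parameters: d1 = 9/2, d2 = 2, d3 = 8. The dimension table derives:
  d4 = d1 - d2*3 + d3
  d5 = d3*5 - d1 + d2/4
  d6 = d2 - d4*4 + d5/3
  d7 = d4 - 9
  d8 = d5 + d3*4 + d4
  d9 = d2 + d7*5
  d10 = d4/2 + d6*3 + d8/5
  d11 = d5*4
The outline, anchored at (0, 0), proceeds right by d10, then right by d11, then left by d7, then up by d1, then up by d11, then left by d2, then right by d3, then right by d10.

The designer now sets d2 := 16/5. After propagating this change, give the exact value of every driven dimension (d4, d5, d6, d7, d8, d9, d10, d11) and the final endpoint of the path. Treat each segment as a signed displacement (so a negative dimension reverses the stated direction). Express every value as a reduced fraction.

d4 = 29/10
d5 = 363/10
d6 = 37/10
d7 = -61/10
d8 = 356/5
d9 = -273/10
d10 = 2679/100
d11 = 726/5
endpoint = (5242/25, 1497/10)

Apply edit: d2 := 16/5
  d4 = d1 - d2*3 + d3 = 29/10
  d5 = d3*5 - d1 + d2/4 = 363/10
  d6 = d2 - d4*4 + d5/3 = 37/10
  d7 = d4 - 9 = -61/10
  d8 = d5 + d3*4 + d4 = 356/5
  d9 = d2 + d7*5 = -273/10
  d10 = d4/2 + d6*3 + d8/5 = 2679/100
  d11 = d5*4 = 726/5
Walk from origin (0, 0):
  seg 1: right by d10 = 2679/100 → (2679/100, 0)
  seg 2: right by d11 = 726/5 → (17199/100, 0)
  seg 3: left by d7 = -61/10 → (17809/100, 0)
  seg 4: up by d1 = 9/2 → (17809/100, 9/2)
  seg 5: up by d11 = 726/5 → (17809/100, 1497/10)
  seg 6: left by d2 = 16/5 → (17489/100, 1497/10)
  seg 7: right by d3 = 8 → (18289/100, 1497/10)
  seg 8: right by d10 = 2679/100 → (5242/25, 1497/10)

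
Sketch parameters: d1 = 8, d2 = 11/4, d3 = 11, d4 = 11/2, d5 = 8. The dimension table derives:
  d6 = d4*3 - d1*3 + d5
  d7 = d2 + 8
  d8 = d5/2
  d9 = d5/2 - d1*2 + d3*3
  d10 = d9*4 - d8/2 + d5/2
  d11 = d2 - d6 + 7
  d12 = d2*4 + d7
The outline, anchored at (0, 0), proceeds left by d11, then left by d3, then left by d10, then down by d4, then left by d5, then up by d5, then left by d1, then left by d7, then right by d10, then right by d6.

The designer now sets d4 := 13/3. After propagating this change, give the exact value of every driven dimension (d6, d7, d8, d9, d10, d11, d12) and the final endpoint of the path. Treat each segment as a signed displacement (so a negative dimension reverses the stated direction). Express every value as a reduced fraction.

Apply edit: d4 := 13/3
  d6 = d4*3 - d1*3 + d5 = -3
  d7 = d2 + 8 = 43/4
  d8 = d5/2 = 4
  d9 = d5/2 - d1*2 + d3*3 = 21
  d10 = d9*4 - d8/2 + d5/2 = 86
  d11 = d2 - d6 + 7 = 51/4
  d12 = d2*4 + d7 = 87/4
Walk from origin (0, 0):
  seg 1: left by d11 = 51/4 → (-51/4, 0)
  seg 2: left by d3 = 11 → (-95/4, 0)
  seg 3: left by d10 = 86 → (-439/4, 0)
  seg 4: down by d4 = 13/3 → (-439/4, -13/3)
  seg 5: left by d5 = 8 → (-471/4, -13/3)
  seg 6: up by d5 = 8 → (-471/4, 11/3)
  seg 7: left by d1 = 8 → (-503/4, 11/3)
  seg 8: left by d7 = 43/4 → (-273/2, 11/3)
  seg 9: right by d10 = 86 → (-101/2, 11/3)
  seg 10: right by d6 = -3 → (-107/2, 11/3)

d6 = -3
d7 = 43/4
d8 = 4
d9 = 21
d10 = 86
d11 = 51/4
d12 = 87/4
endpoint = (-107/2, 11/3)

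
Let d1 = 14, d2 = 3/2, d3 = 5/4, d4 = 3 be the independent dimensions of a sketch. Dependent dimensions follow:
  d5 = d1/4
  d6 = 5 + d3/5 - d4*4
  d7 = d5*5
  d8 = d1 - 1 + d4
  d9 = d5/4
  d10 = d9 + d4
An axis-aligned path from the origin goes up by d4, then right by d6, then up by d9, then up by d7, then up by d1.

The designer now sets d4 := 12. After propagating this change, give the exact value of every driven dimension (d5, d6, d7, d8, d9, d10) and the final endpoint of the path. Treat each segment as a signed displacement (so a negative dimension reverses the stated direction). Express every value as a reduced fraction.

Apply edit: d4 := 12
  d5 = d1/4 = 7/2
  d6 = 5 + d3/5 - d4*4 = -171/4
  d7 = d5*5 = 35/2
  d8 = d1 - 1 + d4 = 25
  d9 = d5/4 = 7/8
  d10 = d9 + d4 = 103/8
Walk from origin (0, 0):
  seg 1: up by d4 = 12 → (0, 12)
  seg 2: right by d6 = -171/4 → (-171/4, 12)
  seg 3: up by d9 = 7/8 → (-171/4, 103/8)
  seg 4: up by d7 = 35/2 → (-171/4, 243/8)
  seg 5: up by d1 = 14 → (-171/4, 355/8)

d5 = 7/2
d6 = -171/4
d7 = 35/2
d8 = 25
d9 = 7/8
d10 = 103/8
endpoint = (-171/4, 355/8)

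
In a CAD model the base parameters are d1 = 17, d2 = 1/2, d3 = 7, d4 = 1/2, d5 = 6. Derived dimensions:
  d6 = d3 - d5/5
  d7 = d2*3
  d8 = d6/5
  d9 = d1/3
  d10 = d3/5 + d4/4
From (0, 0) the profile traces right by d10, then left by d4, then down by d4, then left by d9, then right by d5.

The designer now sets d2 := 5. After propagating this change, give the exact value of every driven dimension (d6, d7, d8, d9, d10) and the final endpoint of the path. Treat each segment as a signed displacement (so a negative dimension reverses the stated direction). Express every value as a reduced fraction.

Apply edit: d2 := 5
  d6 = d3 - d5/5 = 29/5
  d7 = d2*3 = 15
  d8 = d6/5 = 29/25
  d9 = d1/3 = 17/3
  d10 = d3/5 + d4/4 = 61/40
Walk from origin (0, 0):
  seg 1: right by d10 = 61/40 → (61/40, 0)
  seg 2: left by d4 = 1/2 → (41/40, 0)
  seg 3: down by d4 = 1/2 → (41/40, -1/2)
  seg 4: left by d9 = 17/3 → (-557/120, -1/2)
  seg 5: right by d5 = 6 → (163/120, -1/2)

d6 = 29/5
d7 = 15
d8 = 29/25
d9 = 17/3
d10 = 61/40
endpoint = (163/120, -1/2)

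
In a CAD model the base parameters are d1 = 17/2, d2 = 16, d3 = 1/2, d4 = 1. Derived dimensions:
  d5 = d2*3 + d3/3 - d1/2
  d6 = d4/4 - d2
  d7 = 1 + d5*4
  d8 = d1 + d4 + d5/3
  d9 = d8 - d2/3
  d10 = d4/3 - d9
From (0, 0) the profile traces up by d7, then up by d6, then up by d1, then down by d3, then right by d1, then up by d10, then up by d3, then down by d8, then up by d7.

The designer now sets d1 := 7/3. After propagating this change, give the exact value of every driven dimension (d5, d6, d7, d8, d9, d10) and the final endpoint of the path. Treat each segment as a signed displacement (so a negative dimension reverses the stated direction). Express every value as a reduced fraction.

Apply edit: d1 := 7/3
  d5 = d2*3 + d3/3 - d1/2 = 47
  d6 = d4/4 - d2 = -63/4
  d7 = 1 + d5*4 = 189
  d8 = d1 + d4 + d5/3 = 19
  d9 = d8 - d2/3 = 41/3
  d10 = d4/3 - d9 = -40/3
Walk from origin (0, 0):
  seg 1: up by d7 = 189 → (0, 189)
  seg 2: up by d6 = -63/4 → (0, 693/4)
  seg 3: up by d1 = 7/3 → (0, 2107/12)
  seg 4: down by d3 = 1/2 → (0, 2101/12)
  seg 5: right by d1 = 7/3 → (7/3, 2101/12)
  seg 6: up by d10 = -40/3 → (7/3, 647/4)
  seg 7: up by d3 = 1/2 → (7/3, 649/4)
  seg 8: down by d8 = 19 → (7/3, 573/4)
  seg 9: up by d7 = 189 → (7/3, 1329/4)

d5 = 47
d6 = -63/4
d7 = 189
d8 = 19
d9 = 41/3
d10 = -40/3
endpoint = (7/3, 1329/4)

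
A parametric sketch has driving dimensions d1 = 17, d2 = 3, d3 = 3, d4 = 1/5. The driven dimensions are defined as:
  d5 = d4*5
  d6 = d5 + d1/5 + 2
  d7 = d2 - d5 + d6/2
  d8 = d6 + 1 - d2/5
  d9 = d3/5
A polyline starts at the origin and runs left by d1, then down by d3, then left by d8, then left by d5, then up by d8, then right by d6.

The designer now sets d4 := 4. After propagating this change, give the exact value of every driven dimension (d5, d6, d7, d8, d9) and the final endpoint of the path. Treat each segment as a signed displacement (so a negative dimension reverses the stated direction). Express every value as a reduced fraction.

d5 = 20
d6 = 127/5
d7 = -43/10
d8 = 129/5
d9 = 3/5
endpoint = (-187/5, 114/5)

Apply edit: d4 := 4
  d5 = d4*5 = 20
  d6 = d5 + d1/5 + 2 = 127/5
  d7 = d2 - d5 + d6/2 = -43/10
  d8 = d6 + 1 - d2/5 = 129/5
  d9 = d3/5 = 3/5
Walk from origin (0, 0):
  seg 1: left by d1 = 17 → (-17, 0)
  seg 2: down by d3 = 3 → (-17, -3)
  seg 3: left by d8 = 129/5 → (-214/5, -3)
  seg 4: left by d5 = 20 → (-314/5, -3)
  seg 5: up by d8 = 129/5 → (-314/5, 114/5)
  seg 6: right by d6 = 127/5 → (-187/5, 114/5)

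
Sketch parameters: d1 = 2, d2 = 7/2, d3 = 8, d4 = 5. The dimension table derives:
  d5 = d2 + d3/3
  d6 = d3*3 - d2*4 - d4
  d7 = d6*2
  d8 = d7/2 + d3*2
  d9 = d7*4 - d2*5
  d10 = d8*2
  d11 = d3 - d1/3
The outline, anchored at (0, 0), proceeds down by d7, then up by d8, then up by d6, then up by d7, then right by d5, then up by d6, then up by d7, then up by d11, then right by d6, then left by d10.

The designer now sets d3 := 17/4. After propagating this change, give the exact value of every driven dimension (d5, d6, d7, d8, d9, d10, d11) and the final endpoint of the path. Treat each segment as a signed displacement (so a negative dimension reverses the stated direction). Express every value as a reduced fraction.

d5 = 59/12
d6 = -25/4
d7 = -25/2
d8 = 9/4
d9 = -135/2
d10 = 9/2
d11 = 43/12
endpoint = (-35/6, -115/6)

Apply edit: d3 := 17/4
  d5 = d2 + d3/3 = 59/12
  d6 = d3*3 - d2*4 - d4 = -25/4
  d7 = d6*2 = -25/2
  d8 = d7/2 + d3*2 = 9/4
  d9 = d7*4 - d2*5 = -135/2
  d10 = d8*2 = 9/2
  d11 = d3 - d1/3 = 43/12
Walk from origin (0, 0):
  seg 1: down by d7 = -25/2 → (0, 25/2)
  seg 2: up by d8 = 9/4 → (0, 59/4)
  seg 3: up by d6 = -25/4 → (0, 17/2)
  seg 4: up by d7 = -25/2 → (0, -4)
  seg 5: right by d5 = 59/12 → (59/12, -4)
  seg 6: up by d6 = -25/4 → (59/12, -41/4)
  seg 7: up by d7 = -25/2 → (59/12, -91/4)
  seg 8: up by d11 = 43/12 → (59/12, -115/6)
  seg 9: right by d6 = -25/4 → (-4/3, -115/6)
  seg 10: left by d10 = 9/2 → (-35/6, -115/6)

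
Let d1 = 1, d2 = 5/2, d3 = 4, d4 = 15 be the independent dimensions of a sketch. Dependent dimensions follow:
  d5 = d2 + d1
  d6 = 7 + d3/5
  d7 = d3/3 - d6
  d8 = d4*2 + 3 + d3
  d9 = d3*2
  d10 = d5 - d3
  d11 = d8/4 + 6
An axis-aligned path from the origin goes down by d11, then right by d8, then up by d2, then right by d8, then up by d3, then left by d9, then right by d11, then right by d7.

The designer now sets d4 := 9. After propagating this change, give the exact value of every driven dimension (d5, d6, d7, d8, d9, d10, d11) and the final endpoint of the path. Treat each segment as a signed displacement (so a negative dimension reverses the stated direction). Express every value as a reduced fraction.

Apply edit: d4 := 9
  d5 = d2 + d1 = 7/2
  d6 = 7 + d3/5 = 39/5
  d7 = d3/3 - d6 = -97/15
  d8 = d4*2 + 3 + d3 = 25
  d9 = d3*2 = 8
  d10 = d5 - d3 = -1/2
  d11 = d8/4 + 6 = 49/4
Walk from origin (0, 0):
  seg 1: down by d11 = 49/4 → (0, -49/4)
  seg 2: right by d8 = 25 → (25, -49/4)
  seg 3: up by d2 = 5/2 → (25, -39/4)
  seg 4: right by d8 = 25 → (50, -39/4)
  seg 5: up by d3 = 4 → (50, -23/4)
  seg 6: left by d9 = 8 → (42, -23/4)
  seg 7: right by d11 = 49/4 → (217/4, -23/4)
  seg 8: right by d7 = -97/15 → (2867/60, -23/4)

d5 = 7/2
d6 = 39/5
d7 = -97/15
d8 = 25
d9 = 8
d10 = -1/2
d11 = 49/4
endpoint = (2867/60, -23/4)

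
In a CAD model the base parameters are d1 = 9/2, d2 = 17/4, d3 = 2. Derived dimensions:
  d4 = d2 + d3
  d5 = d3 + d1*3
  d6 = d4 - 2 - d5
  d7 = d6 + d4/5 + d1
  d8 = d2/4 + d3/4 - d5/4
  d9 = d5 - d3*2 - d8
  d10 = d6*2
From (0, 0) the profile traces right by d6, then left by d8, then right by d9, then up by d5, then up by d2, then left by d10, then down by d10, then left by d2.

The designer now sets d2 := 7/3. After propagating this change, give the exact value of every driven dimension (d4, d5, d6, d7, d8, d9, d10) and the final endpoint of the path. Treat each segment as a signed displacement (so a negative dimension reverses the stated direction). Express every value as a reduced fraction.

d4 = 13/3
d5 = 31/2
d6 = -79/6
d7 = -39/5
d8 = -67/24
d9 = 343/24
d10 = -79/3
endpoint = (335/12, 265/6)

Apply edit: d2 := 7/3
  d4 = d2 + d3 = 13/3
  d5 = d3 + d1*3 = 31/2
  d6 = d4 - 2 - d5 = -79/6
  d7 = d6 + d4/5 + d1 = -39/5
  d8 = d2/4 + d3/4 - d5/4 = -67/24
  d9 = d5 - d3*2 - d8 = 343/24
  d10 = d6*2 = -79/3
Walk from origin (0, 0):
  seg 1: right by d6 = -79/6 → (-79/6, 0)
  seg 2: left by d8 = -67/24 → (-83/8, 0)
  seg 3: right by d9 = 343/24 → (47/12, 0)
  seg 4: up by d5 = 31/2 → (47/12, 31/2)
  seg 5: up by d2 = 7/3 → (47/12, 107/6)
  seg 6: left by d10 = -79/3 → (121/4, 107/6)
  seg 7: down by d10 = -79/3 → (121/4, 265/6)
  seg 8: left by d2 = 7/3 → (335/12, 265/6)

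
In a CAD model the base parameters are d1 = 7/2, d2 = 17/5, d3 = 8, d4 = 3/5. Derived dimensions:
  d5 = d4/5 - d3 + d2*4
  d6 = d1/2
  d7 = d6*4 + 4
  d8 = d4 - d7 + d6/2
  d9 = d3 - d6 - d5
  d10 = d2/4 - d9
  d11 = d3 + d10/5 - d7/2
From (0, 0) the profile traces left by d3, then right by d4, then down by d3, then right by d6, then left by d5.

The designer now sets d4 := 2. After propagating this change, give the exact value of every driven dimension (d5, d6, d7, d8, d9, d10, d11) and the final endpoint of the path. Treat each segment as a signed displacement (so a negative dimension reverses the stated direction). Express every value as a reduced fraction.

d5 = 6
d6 = 7/4
d7 = 11
d8 = -65/8
d9 = 1/4
d10 = 3/5
d11 = 131/50
endpoint = (-41/4, -8)

Apply edit: d4 := 2
  d5 = d4/5 - d3 + d2*4 = 6
  d6 = d1/2 = 7/4
  d7 = d6*4 + 4 = 11
  d8 = d4 - d7 + d6/2 = -65/8
  d9 = d3 - d6 - d5 = 1/4
  d10 = d2/4 - d9 = 3/5
  d11 = d3 + d10/5 - d7/2 = 131/50
Walk from origin (0, 0):
  seg 1: left by d3 = 8 → (-8, 0)
  seg 2: right by d4 = 2 → (-6, 0)
  seg 3: down by d3 = 8 → (-6, -8)
  seg 4: right by d6 = 7/4 → (-17/4, -8)
  seg 5: left by d5 = 6 → (-41/4, -8)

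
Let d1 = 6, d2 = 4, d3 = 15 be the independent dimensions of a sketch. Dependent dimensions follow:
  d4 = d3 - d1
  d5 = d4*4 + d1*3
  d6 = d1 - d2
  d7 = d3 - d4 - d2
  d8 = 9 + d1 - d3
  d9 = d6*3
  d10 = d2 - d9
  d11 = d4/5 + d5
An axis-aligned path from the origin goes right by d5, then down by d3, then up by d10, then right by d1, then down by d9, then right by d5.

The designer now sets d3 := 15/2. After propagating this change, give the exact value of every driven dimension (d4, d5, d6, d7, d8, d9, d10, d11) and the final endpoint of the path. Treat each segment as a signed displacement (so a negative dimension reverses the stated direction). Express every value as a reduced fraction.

d4 = 3/2
d5 = 24
d6 = 2
d7 = 2
d8 = 15/2
d9 = 6
d10 = -2
d11 = 243/10
endpoint = (54, -31/2)

Apply edit: d3 := 15/2
  d4 = d3 - d1 = 3/2
  d5 = d4*4 + d1*3 = 24
  d6 = d1 - d2 = 2
  d7 = d3 - d4 - d2 = 2
  d8 = 9 + d1 - d3 = 15/2
  d9 = d6*3 = 6
  d10 = d2 - d9 = -2
  d11 = d4/5 + d5 = 243/10
Walk from origin (0, 0):
  seg 1: right by d5 = 24 → (24, 0)
  seg 2: down by d3 = 15/2 → (24, -15/2)
  seg 3: up by d10 = -2 → (24, -19/2)
  seg 4: right by d1 = 6 → (30, -19/2)
  seg 5: down by d9 = 6 → (30, -31/2)
  seg 6: right by d5 = 24 → (54, -31/2)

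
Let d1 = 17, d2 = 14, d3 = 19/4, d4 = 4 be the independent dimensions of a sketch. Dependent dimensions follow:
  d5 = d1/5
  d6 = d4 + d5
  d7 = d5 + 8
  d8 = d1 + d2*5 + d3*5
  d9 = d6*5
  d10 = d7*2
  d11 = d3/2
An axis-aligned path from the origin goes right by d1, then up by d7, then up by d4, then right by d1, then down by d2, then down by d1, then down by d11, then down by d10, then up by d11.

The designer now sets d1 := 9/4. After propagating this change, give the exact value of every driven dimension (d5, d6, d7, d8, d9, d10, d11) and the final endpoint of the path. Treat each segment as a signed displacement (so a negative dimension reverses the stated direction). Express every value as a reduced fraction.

Apply edit: d1 := 9/4
  d5 = d1/5 = 9/20
  d6 = d4 + d5 = 89/20
  d7 = d5 + 8 = 169/20
  d8 = d1 + d2*5 + d3*5 = 96
  d9 = d6*5 = 89/4
  d10 = d7*2 = 169/10
  d11 = d3/2 = 19/8
Walk from origin (0, 0):
  seg 1: right by d1 = 9/4 → (9/4, 0)
  seg 2: up by d7 = 169/20 → (9/4, 169/20)
  seg 3: up by d4 = 4 → (9/4, 249/20)
  seg 4: right by d1 = 9/4 → (9/2, 249/20)
  seg 5: down by d2 = 14 → (9/2, -31/20)
  seg 6: down by d1 = 9/4 → (9/2, -19/5)
  seg 7: down by d11 = 19/8 → (9/2, -247/40)
  seg 8: down by d10 = 169/10 → (9/2, -923/40)
  seg 9: up by d11 = 19/8 → (9/2, -207/10)

d5 = 9/20
d6 = 89/20
d7 = 169/20
d8 = 96
d9 = 89/4
d10 = 169/10
d11 = 19/8
endpoint = (9/2, -207/10)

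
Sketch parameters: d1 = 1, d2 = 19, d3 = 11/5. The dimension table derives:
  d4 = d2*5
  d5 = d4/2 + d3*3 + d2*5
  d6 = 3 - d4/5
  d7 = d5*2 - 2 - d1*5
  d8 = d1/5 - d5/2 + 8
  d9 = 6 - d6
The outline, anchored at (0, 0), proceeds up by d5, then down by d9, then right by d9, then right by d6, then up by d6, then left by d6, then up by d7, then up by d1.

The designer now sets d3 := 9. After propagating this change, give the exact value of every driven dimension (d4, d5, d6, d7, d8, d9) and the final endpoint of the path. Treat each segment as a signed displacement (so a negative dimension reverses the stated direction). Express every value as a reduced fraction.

d4 = 95
d5 = 339/2
d6 = -16
d7 = 332
d8 = -1531/20
d9 = 22
endpoint = (22, 929/2)

Apply edit: d3 := 9
  d4 = d2*5 = 95
  d5 = d4/2 + d3*3 + d2*5 = 339/2
  d6 = 3 - d4/5 = -16
  d7 = d5*2 - 2 - d1*5 = 332
  d8 = d1/5 - d5/2 + 8 = -1531/20
  d9 = 6 - d6 = 22
Walk from origin (0, 0):
  seg 1: up by d5 = 339/2 → (0, 339/2)
  seg 2: down by d9 = 22 → (0, 295/2)
  seg 3: right by d9 = 22 → (22, 295/2)
  seg 4: right by d6 = -16 → (6, 295/2)
  seg 5: up by d6 = -16 → (6, 263/2)
  seg 6: left by d6 = -16 → (22, 263/2)
  seg 7: up by d7 = 332 → (22, 927/2)
  seg 8: up by d1 = 1 → (22, 929/2)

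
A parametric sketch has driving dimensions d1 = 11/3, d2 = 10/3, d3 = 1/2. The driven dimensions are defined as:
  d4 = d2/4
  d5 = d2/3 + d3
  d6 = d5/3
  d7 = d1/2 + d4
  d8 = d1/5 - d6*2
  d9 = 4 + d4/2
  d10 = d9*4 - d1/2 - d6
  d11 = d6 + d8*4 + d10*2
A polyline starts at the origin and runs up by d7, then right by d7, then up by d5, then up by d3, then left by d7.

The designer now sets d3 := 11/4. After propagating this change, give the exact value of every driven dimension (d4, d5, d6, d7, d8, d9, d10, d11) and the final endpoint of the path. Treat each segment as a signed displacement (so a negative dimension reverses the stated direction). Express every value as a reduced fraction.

Apply edit: d3 := 11/4
  d4 = d2/4 = 5/6
  d5 = d2/3 + d3 = 139/36
  d6 = d5/3 = 139/108
  d7 = d1/2 + d4 = 8/3
  d8 = d1/5 - d6*2 = -497/270
  d9 = 4 + d4/2 = 53/12
  d10 = d9*4 - d1/2 - d6 = 1571/108
  d11 = d6 + d8*4 + d10*2 = 1381/60
Walk from origin (0, 0):
  seg 1: up by d7 = 8/3 → (0, 8/3)
  seg 2: right by d7 = 8/3 → (8/3, 8/3)
  seg 3: up by d5 = 139/36 → (8/3, 235/36)
  seg 4: up by d3 = 11/4 → (8/3, 167/18)
  seg 5: left by d7 = 8/3 → (0, 167/18)

d4 = 5/6
d5 = 139/36
d6 = 139/108
d7 = 8/3
d8 = -497/270
d9 = 53/12
d10 = 1571/108
d11 = 1381/60
endpoint = (0, 167/18)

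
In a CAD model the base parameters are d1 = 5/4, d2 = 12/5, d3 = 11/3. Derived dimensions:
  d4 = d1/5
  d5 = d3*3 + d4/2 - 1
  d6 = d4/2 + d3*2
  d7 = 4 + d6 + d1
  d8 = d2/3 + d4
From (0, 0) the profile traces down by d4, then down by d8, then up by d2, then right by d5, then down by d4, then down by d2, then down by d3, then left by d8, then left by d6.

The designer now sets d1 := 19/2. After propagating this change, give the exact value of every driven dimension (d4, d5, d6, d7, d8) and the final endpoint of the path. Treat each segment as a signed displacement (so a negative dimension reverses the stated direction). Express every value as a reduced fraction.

d4 = 19/10
d5 = 219/20
d6 = 497/60
d7 = 1307/60
d8 = 27/10
endpoint = (-1/30, -61/6)

Apply edit: d1 := 19/2
  d4 = d1/5 = 19/10
  d5 = d3*3 + d4/2 - 1 = 219/20
  d6 = d4/2 + d3*2 = 497/60
  d7 = 4 + d6 + d1 = 1307/60
  d8 = d2/3 + d4 = 27/10
Walk from origin (0, 0):
  seg 1: down by d4 = 19/10 → (0, -19/10)
  seg 2: down by d8 = 27/10 → (0, -23/5)
  seg 3: up by d2 = 12/5 → (0, -11/5)
  seg 4: right by d5 = 219/20 → (219/20, -11/5)
  seg 5: down by d4 = 19/10 → (219/20, -41/10)
  seg 6: down by d2 = 12/5 → (219/20, -13/2)
  seg 7: down by d3 = 11/3 → (219/20, -61/6)
  seg 8: left by d8 = 27/10 → (33/4, -61/6)
  seg 9: left by d6 = 497/60 → (-1/30, -61/6)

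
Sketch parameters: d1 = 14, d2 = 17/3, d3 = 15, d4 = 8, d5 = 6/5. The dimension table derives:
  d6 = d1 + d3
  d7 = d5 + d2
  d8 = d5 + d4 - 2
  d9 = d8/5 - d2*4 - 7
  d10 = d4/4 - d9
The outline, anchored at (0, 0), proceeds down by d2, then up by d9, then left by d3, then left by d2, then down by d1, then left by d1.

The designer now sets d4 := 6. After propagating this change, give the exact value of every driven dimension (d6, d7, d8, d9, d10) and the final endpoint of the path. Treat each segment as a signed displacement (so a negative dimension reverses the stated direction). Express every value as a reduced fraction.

d6 = 29
d7 = 103/15
d8 = 26/5
d9 = -2147/75
d10 = 4519/150
endpoint = (-104/3, -3622/75)

Apply edit: d4 := 6
  d6 = d1 + d3 = 29
  d7 = d5 + d2 = 103/15
  d8 = d5 + d4 - 2 = 26/5
  d9 = d8/5 - d2*4 - 7 = -2147/75
  d10 = d4/4 - d9 = 4519/150
Walk from origin (0, 0):
  seg 1: down by d2 = 17/3 → (0, -17/3)
  seg 2: up by d9 = -2147/75 → (0, -2572/75)
  seg 3: left by d3 = 15 → (-15, -2572/75)
  seg 4: left by d2 = 17/3 → (-62/3, -2572/75)
  seg 5: down by d1 = 14 → (-62/3, -3622/75)
  seg 6: left by d1 = 14 → (-104/3, -3622/75)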